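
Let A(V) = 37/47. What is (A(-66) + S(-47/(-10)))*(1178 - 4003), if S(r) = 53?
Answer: -7141600/47 ≈ -1.5195e+5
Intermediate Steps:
A(V) = 37/47 (A(V) = 37*(1/47) = 37/47)
(A(-66) + S(-47/(-10)))*(1178 - 4003) = (37/47 + 53)*(1178 - 4003) = (2528/47)*(-2825) = -7141600/47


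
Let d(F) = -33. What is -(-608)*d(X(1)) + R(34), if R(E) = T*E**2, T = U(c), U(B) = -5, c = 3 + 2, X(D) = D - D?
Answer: -25844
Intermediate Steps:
X(D) = 0
c = 5
T = -5
R(E) = -5*E**2
-(-608)*d(X(1)) + R(34) = -(-608)*(-33) - 5*34**2 = -608*33 - 5*1156 = -20064 - 5780 = -25844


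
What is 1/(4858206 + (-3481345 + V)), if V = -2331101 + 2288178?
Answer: 1/1333938 ≈ 7.4966e-7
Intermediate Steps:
V = -42923
1/(4858206 + (-3481345 + V)) = 1/(4858206 + (-3481345 - 42923)) = 1/(4858206 - 3524268) = 1/1333938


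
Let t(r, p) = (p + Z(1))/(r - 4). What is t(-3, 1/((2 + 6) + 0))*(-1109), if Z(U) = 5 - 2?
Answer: 27725/56 ≈ 495.09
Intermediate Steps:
Z(U) = 3
t(r, p) = (3 + p)/(-4 + r) (t(r, p) = (p + 3)/(r - 4) = (3 + p)/(-4 + r))
t(-3, 1/((2 + 6) + 0))*(-1109) = ((3 + 1/((2 + 6) + 0))/(-4 - 3))*(-1109) = ((3 + 1/(8 + 0))/(-7))*(-1109) = -(3 + 1/8)/7*(-1109) = -1/7*25/8*(-1109) = -25/56*(-1109) = 27725/56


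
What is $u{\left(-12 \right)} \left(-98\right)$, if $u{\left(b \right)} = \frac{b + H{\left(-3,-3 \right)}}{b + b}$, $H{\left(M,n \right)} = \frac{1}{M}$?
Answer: $- \frac{1813}{36} \approx -50.361$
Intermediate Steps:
$u{\left(b \right)} = \frac{- \frac{1}{3} + b}{2 b}$ ($u{\left(b \right)} = \frac{b + \frac{1}{-3}}{b + b} = \frac{b - \frac{1}{3}}{2 b} = \left(- \frac{1}{3} + b\right) \frac{1}{2 b} = \frac{- \frac{1}{3} + b}{2 b}$)
$u{\left(-12 \right)} \left(-98\right) = \frac{-1 + 3 \left(-12\right)}{6 \left(-12\right)} \left(-98\right) = \frac{1}{6} \left(- \frac{1}{12}\right) \left(-1 - 36\right) \left(-98\right) = \frac{1}{6} \left(- \frac{1}{12}\right) \left(-37\right) \left(-98\right) = \frac{37}{72} \left(-98\right) = - \frac{1813}{36}$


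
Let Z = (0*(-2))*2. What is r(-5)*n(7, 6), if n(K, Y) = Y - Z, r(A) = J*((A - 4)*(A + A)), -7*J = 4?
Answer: -2160/7 ≈ -308.57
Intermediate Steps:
J = -4/7 (J = -1/7*4 = -4/7 ≈ -0.57143)
Z = 0 (Z = 0*2 = 0)
r(A) = -8*A*(-4 + A)/7 (r(A) = -4*(A - 4)*(A + A)/7 = -4*(-4 + A)*2*A/7 = -8*A*(-4 + A)/7)
n(K, Y) = Y (n(K, Y) = Y - 1*0 = Y + 0 = Y)
r(-5)*n(7, 6) = ((8/7)*(-5)*(4 - 1*(-5)))*6 = ((8/7)*(-5)*(4 + 5))*6 = ((8/7)*(-5)*9)*6 = -360/7*6 = -2160/7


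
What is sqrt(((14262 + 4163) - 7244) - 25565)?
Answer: 4*I*sqrt(899) ≈ 119.93*I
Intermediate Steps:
sqrt(((14262 + 4163) - 7244) - 25565) = sqrt((18425 - 7244) - 25565) = sqrt(11181 - 25565) = sqrt(-14384) = 4*I*sqrt(899)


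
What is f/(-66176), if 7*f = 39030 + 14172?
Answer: -26601/231616 ≈ -0.11485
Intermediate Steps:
f = 53202/7 (f = (39030 + 14172)/7 = (1/7)*53202 = 53202/7 ≈ 7600.3)
f/(-66176) = (53202/7)/(-66176) = (53202/7)*(-1/66176) = -26601/231616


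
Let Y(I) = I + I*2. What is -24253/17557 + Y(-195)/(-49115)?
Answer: -236183050/172462411 ≈ -1.3695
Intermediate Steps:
Y(I) = 3*I (Y(I) = I + 2*I = 3*I)
-24253/17557 + Y(-195)/(-49115) = -24253/17557 + (3*(-195))/(-49115) = -24253*1/17557 - 585*(-1/49115) = -24253/17557 + 117/9823 = -236183050/172462411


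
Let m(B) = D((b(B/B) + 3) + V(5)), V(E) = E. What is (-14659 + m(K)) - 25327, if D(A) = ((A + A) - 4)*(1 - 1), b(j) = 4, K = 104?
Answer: -39986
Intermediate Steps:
D(A) = 0 (D(A) = (2*A - 4)*0 = (-4 + 2*A)*0 = 0)
m(B) = 0
(-14659 + m(K)) - 25327 = (-14659 + 0) - 25327 = -14659 - 25327 = -39986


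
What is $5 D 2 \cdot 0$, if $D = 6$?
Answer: $0$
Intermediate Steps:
$5 D 2 \cdot 0 = 5 \cdot 6 \cdot 2 \cdot 0 = 5 \cdot 12 \cdot 0 = 5 \cdot 0 = 0$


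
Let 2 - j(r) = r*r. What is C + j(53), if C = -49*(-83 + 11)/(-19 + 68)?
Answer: -2735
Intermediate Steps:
C = 72 (C = -(-3528)/49 = -49*(-72/49) = 72)
j(r) = 2 - r² (j(r) = 2 - r*r = 2 - r²)
C + j(53) = 72 + (2 - 1*53²) = 72 + (2 - 1*2809) = 72 + (2 - 2809) = 72 - 2807 = -2735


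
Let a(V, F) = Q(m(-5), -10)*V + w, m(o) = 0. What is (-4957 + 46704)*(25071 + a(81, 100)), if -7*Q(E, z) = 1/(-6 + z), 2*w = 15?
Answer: 117262021131/112 ≈ 1.0470e+9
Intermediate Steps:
w = 15/2 (w = (½)*15 = 15/2 ≈ 7.5000)
Q(E, z) = -1/(7*(-6 + z))
a(V, F) = 15/2 + V/112 (a(V, F) = (-1/(-42 + 7*(-10)))*V + 15/2 = (-1/(-42 - 70))*V + 15/2 = (-1/(-112))*V + 15/2 = (-1*(-1/112))*V + 15/2 = V/112 + 15/2 = 15/2 + V/112)
(-4957 + 46704)*(25071 + a(81, 100)) = (-4957 + 46704)*(25071 + (15/2 + (1/112)*81)) = 41747*(25071 + (15/2 + 81/112)) = 41747*(25071 + 921/112) = 41747*(2808873/112) = 117262021131/112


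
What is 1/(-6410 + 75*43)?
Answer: -1/3185 ≈ -0.00031397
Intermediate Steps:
1/(-6410 + 75*43) = 1/(-6410 + 3225) = 1/(-3185) = -1/3185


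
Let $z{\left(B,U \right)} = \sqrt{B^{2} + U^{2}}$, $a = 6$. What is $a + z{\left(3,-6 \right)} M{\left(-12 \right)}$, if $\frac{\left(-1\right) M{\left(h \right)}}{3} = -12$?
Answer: $6 + 108 \sqrt{5} \approx 247.5$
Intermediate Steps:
$M{\left(h \right)} = 36$ ($M{\left(h \right)} = \left(-3\right) \left(-12\right) = 36$)
$a + z{\left(3,-6 \right)} M{\left(-12 \right)} = 6 + \sqrt{3^{2} + \left(-6\right)^{2}} \cdot 36 = 6 + \sqrt{9 + 36} \cdot 36 = 6 + \sqrt{45} \cdot 36 = 6 + 3 \sqrt{5} \cdot 36 = 6 + 108 \sqrt{5}$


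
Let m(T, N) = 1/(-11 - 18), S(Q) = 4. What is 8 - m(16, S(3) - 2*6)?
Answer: 233/29 ≈ 8.0345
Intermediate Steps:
m(T, N) = -1/29 (m(T, N) = 1/(-29) = -1/29)
8 - m(16, S(3) - 2*6) = 8 - 1*(-1/29) = 8 + 1/29 = 233/29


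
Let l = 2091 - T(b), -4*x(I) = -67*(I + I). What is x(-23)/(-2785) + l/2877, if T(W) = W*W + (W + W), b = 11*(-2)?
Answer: 13629527/16024890 ≈ 0.85052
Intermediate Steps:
b = -22
T(W) = W² + 2*W
x(I) = 67*I/2 (x(I) = -(-67)*(I + I)/4 = -(-67)*2*I/4 = -(-67)*I/2 = 67*I/2)
l = 1651 (l = 2091 - (-22)*(2 - 22) = 2091 - (-22)*(-20) = 2091 - 1*440 = 2091 - 440 = 1651)
x(-23)/(-2785) + l/2877 = ((67/2)*(-23))/(-2785) + 1651/2877 = -1541/2*(-1/2785) + 1651*(1/2877) = 1541/5570 + 1651/2877 = 13629527/16024890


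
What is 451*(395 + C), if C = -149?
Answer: 110946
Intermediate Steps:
451*(395 + C) = 451*(395 - 149) = 451*246 = 110946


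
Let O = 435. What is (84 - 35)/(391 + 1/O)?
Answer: 3045/24298 ≈ 0.12532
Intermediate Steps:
(84 - 35)/(391 + 1/O) = (84 - 35)/(391 + 1/435) = 49/(391 + 1/435) = 49/(170086/435) = 49*(435/170086) = 3045/24298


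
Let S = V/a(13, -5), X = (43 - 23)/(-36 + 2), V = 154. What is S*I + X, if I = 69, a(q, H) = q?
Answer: 180512/221 ≈ 816.80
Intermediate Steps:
X = -10/17 (X = 20/(-34) = 20*(-1/34) = -10/17 ≈ -0.58823)
S = 154/13 ≈ 11.846
S*I + X = (154/13)*69 - 10/17 = 10626/13 - 10/17 = 180512/221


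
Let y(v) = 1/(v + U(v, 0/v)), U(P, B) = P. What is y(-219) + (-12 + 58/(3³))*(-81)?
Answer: 349523/438 ≈ 798.00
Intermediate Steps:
y(v) = 1/(2*v) (y(v) = 1/(v + v) = 1/(2*v))
y(-219) + (-12 + 58/(3³))*(-81) = (½)/(-219) + (-12 + 58/(3³))*(-81) = (½)*(-1/219) + (-12 + 58/27)*(-81) = -1/438 + (-12 + 58*(1/27))*(-81) = -1/438 + (-12 + 58/27)*(-81) = -1/438 - 266/27*(-81) = -1/438 + 798 = 349523/438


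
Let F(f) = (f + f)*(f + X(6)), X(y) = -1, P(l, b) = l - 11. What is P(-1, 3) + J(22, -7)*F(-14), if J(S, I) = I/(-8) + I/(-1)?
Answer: 6591/2 ≈ 3295.5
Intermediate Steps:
P(l, b) = -11 + l
J(S, I) = -9*I/8 (J(S, I) = I*(-1/8) + I*(-1) = -I/8 - I = -9*I/8)
F(f) = 2*f*(-1 + f) (F(f) = (f + f)*(f - 1) = (2*f)*(-1 + f) = 2*f*(-1 + f))
P(-1, 3) + J(22, -7)*F(-14) = (-11 - 1) + (-9/8*(-7))*(2*(-14)*(-1 - 14)) = -12 + 63*(2*(-14)*(-15))/8 = -12 + (63/8)*420 = -12 + 6615/2 = 6591/2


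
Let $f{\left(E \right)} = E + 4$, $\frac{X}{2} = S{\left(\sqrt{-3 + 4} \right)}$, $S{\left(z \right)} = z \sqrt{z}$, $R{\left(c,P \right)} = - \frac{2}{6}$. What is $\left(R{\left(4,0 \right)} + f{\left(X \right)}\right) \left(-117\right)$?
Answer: $-663$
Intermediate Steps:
$R{\left(c,P \right)} = - \frac{1}{3}$ ($R{\left(c,P \right)} = \left(-2\right) \frac{1}{6} = - \frac{1}{3}$)
$S{\left(z \right)} = z^{\frac{3}{2}}$
$X = 2$ ($X = 2 \left(\sqrt{-3 + 4}\right)^{\frac{3}{2}} = 2 \left(\sqrt{1}\right)^{\frac{3}{2}} = 2 \cdot 1^{\frac{3}{2}} = 2 \cdot 1 = 2$)
$f{\left(E \right)} = 4 + E$
$\left(R{\left(4,0 \right)} + f{\left(X \right)}\right) \left(-117\right) = \left(- \frac{1}{3} + \left(4 + 2\right)\right) \left(-117\right) = \left(- \frac{1}{3} + 6\right) \left(-117\right) = \frac{17}{3} \left(-117\right) = -663$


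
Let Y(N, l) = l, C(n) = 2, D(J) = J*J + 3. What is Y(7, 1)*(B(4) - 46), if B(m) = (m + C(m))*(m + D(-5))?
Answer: 146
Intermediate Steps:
D(J) = 3 + J² (D(J) = J² + 3 = 3 + J²)
B(m) = (2 + m)*(28 + m) (B(m) = (m + 2)*(m + (3 + (-5)²)) = (2 + m)*(m + (3 + 25)) = (2 + m)*(m + 28) = (2 + m)*(28 + m))
Y(7, 1)*(B(4) - 46) = 1*((56 + 4² + 30*4) - 46) = 1*((56 + 16 + 120) - 46) = 1*(192 - 46) = 1*146 = 146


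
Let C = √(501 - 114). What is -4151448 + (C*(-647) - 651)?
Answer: -4152099 - 1941*√43 ≈ -4.1648e+6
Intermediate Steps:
C = 3*√43 (C = √387 = 3*√43 ≈ 19.672)
-4151448 + (C*(-647) - 651) = -4151448 + ((3*√43)*(-647) - 651) = -4151448 + (-1941*√43 - 651) = -4151448 + (-651 - 1941*√43) = -4152099 - 1941*√43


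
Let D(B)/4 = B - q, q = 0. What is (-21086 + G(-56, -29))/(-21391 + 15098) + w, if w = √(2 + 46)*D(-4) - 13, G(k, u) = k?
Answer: -1957/203 - 64*√3 ≈ -120.49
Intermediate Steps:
D(B) = 4*B (D(B) = 4*(B - 1*0) = 4*(B + 0) = 4*B)
w = -13 - 64*√3 (w = √(2 + 46)*(4*(-4)) - 13 = √48*(-16) - 13 = (4*√3)*(-16) - 13 = -64*√3 - 13 = -13 - 64*√3 ≈ -123.85)
(-21086 + G(-56, -29))/(-21391 + 15098) + w = (-21086 - 56)/(-21391 + 15098) + (-13 - 64*√3) = -21142/(-6293) + (-13 - 64*√3) = -21142*(-1/6293) + (-13 - 64*√3) = 682/203 + (-13 - 64*√3) = -1957/203 - 64*√3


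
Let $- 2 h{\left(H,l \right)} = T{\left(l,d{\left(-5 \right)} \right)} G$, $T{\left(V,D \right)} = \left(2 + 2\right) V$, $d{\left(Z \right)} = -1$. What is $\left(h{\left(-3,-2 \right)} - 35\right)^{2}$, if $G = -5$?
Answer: $3025$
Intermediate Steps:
$T{\left(V,D \right)} = 4 V$
$h{\left(H,l \right)} = 10 l$ ($h{\left(H,l \right)} = - \frac{4 l \left(-5\right)}{2} = - \frac{\left(-20\right) l}{2} = 10 l$)
$\left(h{\left(-3,-2 \right)} - 35\right)^{2} = \left(10 \left(-2\right) - 35\right)^{2} = \left(-20 - 35\right)^{2} = \left(-55\right)^{2} = 3025$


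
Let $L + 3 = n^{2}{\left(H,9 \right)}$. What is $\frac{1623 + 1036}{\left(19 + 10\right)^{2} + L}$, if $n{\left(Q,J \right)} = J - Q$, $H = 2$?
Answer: $\frac{2659}{887} \approx 2.9977$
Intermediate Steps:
$L = 46$ ($L = -3 + \left(9 - 2\right)^{2} = -3 + 7^{2} = -3 + 49 = 46$)
$\frac{1623 + 1036}{\left(19 + 10\right)^{2} + L} = \frac{1623 + 1036}{\left(19 + 10\right)^{2} + 46} = \frac{2659}{29^{2} + 46} = \frac{2659}{841 + 46} = \frac{2659}{887}$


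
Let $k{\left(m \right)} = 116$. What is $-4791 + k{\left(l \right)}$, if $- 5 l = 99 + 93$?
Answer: $-4675$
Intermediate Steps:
$l = - \frac{192}{5}$ ($l = - \frac{99 + 93}{5} = \left(- \frac{1}{5}\right) 192 = - \frac{192}{5} \approx -38.4$)
$-4791 + k{\left(l \right)} = -4791 + 116 = -4675$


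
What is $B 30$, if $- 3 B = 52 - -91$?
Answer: $-1430$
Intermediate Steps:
$B = - \frac{143}{3}$ ($B = - \frac{52 - -91}{3} = - \frac{52 + 91}{3} = \left(- \frac{1}{3}\right) 143 = - \frac{143}{3} \approx -47.667$)
$B 30 = \left(- \frac{143}{3}\right) 30 = -1430$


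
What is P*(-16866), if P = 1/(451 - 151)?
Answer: -2811/50 ≈ -56.220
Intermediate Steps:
P = 1/300 ≈ 0.0033333
P*(-16866) = (1/300)*(-16866) = -2811/50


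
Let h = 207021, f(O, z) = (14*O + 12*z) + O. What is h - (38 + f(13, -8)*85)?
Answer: 198568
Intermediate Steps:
f(O, z) = 12*z + 15*O (f(O, z) = (12*z + 14*O) + O = 12*z + 15*O)
h - (38 + f(13, -8)*85) = 207021 - (38 + (12*(-8) + 15*13)*85) = 207021 - (38 + (-96 + 195)*85) = 207021 - (38 + 99*85) = 207021 - (38 + 8415) = 207021 - 1*8453 = 207021 - 8453 = 198568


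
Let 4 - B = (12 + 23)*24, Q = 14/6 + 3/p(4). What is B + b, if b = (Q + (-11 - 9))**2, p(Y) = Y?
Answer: -79175/144 ≈ -549.83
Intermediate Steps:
Q = 37/12 (Q = 14/6 + 3/4 = 14*(1/6) + 3*(1/4) = 7/3 + 3/4 = 37/12 ≈ 3.0833)
B = -836 (B = 4 - (12 + 23)*24 = 4 - 35*24 = 4 - 1*840 = 4 - 840 = -836)
b = 41209/144 (b = (37/12 + (-11 - 9))**2 = (37/12 - 20)**2 = (-203/12)**2 = 41209/144 ≈ 286.17)
B + b = -836 + 41209/144 = -79175/144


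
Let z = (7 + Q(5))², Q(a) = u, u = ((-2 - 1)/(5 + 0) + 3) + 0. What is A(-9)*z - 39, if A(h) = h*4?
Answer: -80499/25 ≈ -3220.0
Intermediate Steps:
u = 12/5 (u = (-3/5 + 3) + 0 = (-3*⅕ + 3) + 0 = (-⅗ + 3) + 0 = 12/5 + 0 = 12/5 ≈ 2.4000)
Q(a) = 12/5
z = 2209/25 (z = (7 + 12/5)² = (47/5)² = 2209/25 ≈ 88.360)
A(h) = 4*h
A(-9)*z - 39 = (4*(-9))*(2209/25) - 39 = -36*2209/25 - 39 = -79524/25 - 39 = -80499/25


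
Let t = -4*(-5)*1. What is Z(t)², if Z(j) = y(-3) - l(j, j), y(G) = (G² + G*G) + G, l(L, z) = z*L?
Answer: 148225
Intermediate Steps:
l(L, z) = L*z
y(G) = G + 2*G² (y(G) = (G² + G²) + G = 2*G² + G = G + 2*G²)
t = 20 (t = 20*1 = 20)
Z(j) = 15 - j² (Z(j) = -3*(1 + 2*(-3)) - j*j = -3*(1 - 6) - j² = -3*(-5) - j² = 15 - j²)
Z(t)² = (15 - 1*20²)² = (15 - 1*400)² = (15 - 400)² = (-385)² = 148225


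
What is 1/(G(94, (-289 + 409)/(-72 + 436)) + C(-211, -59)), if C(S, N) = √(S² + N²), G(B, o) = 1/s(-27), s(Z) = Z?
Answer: 27/34993457 + 729*√48002/34993457 ≈ 0.0045650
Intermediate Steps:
G(B, o) = -1/27 (G(B, o) = 1/(-27) = -1/27)
C(S, N) = √(N² + S²)
1/(G(94, (-289 + 409)/(-72 + 436)) + C(-211, -59)) = 1/(-1/27 + √((-59)² + (-211)²)) = 1/(-1/27 + √(3481 + 44521)) = 1/(-1/27 + √48002)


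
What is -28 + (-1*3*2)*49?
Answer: -322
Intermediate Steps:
-28 + (-1*3*2)*49 = -28 - 3*2*49 = -28 - 6*49 = -28 - 294 = -322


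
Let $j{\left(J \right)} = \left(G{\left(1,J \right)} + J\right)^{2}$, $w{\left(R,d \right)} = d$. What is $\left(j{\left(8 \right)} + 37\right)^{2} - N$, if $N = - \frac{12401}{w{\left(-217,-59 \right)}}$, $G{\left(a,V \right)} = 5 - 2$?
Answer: $\frac{1460475}{59} \approx 24754.0$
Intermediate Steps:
$G{\left(a,V \right)} = 3$ ($G{\left(a,V \right)} = 5 - 2 = 3$)
$j{\left(J \right)} = \left(3 + J\right)^{2}$
$N = \frac{12401}{59}$ ($N = - \frac{12401}{-59} = \left(-12401\right) \left(- \frac{1}{59}\right) = \frac{12401}{59} \approx 210.19$)
$\left(j{\left(8 \right)} + 37\right)^{2} - N = \left(\left(3 + 8\right)^{2} + 37\right)^{2} - \frac{12401}{59} = \left(11^{2} + 37\right)^{2} - \frac{12401}{59} = \left(121 + 37\right)^{2} - \frac{12401}{59} = 158^{2} - \frac{12401}{59} = 24964 - \frac{12401}{59} = \frac{1460475}{59}$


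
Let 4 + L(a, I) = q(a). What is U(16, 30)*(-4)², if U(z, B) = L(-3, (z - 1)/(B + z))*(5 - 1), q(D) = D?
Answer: -448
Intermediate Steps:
L(a, I) = -4 + a
U(z, B) = -28 (U(z, B) = (-4 - 3)*(5 - 1) = -7*4 = -28)
U(16, 30)*(-4)² = -28*(-4)² = -28*16 = -448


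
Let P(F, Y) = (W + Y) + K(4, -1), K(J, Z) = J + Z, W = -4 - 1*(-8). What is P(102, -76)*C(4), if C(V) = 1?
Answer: -69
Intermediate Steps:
W = 4 (W = -4 + 8 = 4)
P(F, Y) = 7 + Y (P(F, Y) = (4 + Y) + (4 - 1) = (4 + Y) + 3 = 7 + Y)
P(102, -76)*C(4) = (7 - 76)*1 = -69*1 = -69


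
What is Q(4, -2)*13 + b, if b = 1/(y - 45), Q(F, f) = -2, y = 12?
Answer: -859/33 ≈ -26.030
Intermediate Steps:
b = -1/33 (b = 1/(12 - 45) = 1/(-33) = -1/33 ≈ -0.030303)
Q(4, -2)*13 + b = -2*13 - 1/33 = -26 - 1/33 = -859/33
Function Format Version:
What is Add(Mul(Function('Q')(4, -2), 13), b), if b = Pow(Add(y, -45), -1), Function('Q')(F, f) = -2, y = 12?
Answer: Rational(-859, 33) ≈ -26.030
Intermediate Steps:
b = Rational(-1, 33) (b = Pow(Add(12, -45), -1) = Pow(-33, -1) = Rational(-1, 33) ≈ -0.030303)
Add(Mul(Function('Q')(4, -2), 13), b) = Add(Mul(-2, 13), Rational(-1, 33)) = Add(-26, Rational(-1, 33)) = Rational(-859, 33)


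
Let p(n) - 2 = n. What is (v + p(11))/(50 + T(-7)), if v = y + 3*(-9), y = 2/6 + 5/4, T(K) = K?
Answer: -149/516 ≈ -0.28876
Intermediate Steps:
p(n) = 2 + n
y = 19/12 (y = 2*(⅙) + 5*(¼) = ⅓ + 5/4 = 19/12 ≈ 1.5833)
v = -305/12 (v = 19/12 + 3*(-9) = 19/12 - 27 = -305/12 ≈ -25.417)
(v + p(11))/(50 + T(-7)) = (-305/12 + (2 + 11))/(50 - 7) = (-305/12 + 13)/43 = -149/12*1/43 = -149/516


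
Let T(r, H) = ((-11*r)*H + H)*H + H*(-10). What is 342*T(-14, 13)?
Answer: 8914230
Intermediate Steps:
T(r, H) = -10*H + H*(H - 11*H*r) (T(r, H) = (-11*H*r + H)*H - 10*H = (H - 11*H*r)*H - 10*H = H*(H - 11*H*r) - 10*H = -10*H + H*(H - 11*H*r))
342*T(-14, 13) = 342*(13*(-10 + 13 - 11*13*(-14))) = 342*(13*(-10 + 13 + 2002)) = 342*(13*2005) = 342*26065 = 8914230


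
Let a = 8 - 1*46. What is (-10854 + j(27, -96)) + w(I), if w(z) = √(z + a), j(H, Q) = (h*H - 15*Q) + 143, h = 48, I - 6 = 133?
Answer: -7975 + √101 ≈ -7965.0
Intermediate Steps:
I = 139 (I = 6 + 133 = 139)
a = -38 (a = 8 - 46 = -38)
j(H, Q) = 143 - 15*Q + 48*H (j(H, Q) = (48*H - 15*Q) + 143 = (-15*Q + 48*H) + 143 = 143 - 15*Q + 48*H)
w(z) = √(-38 + z) (w(z) = √(z - 38) = √(-38 + z))
(-10854 + j(27, -96)) + w(I) = (-10854 + (143 - 15*(-96) + 48*27)) + √(-38 + 139) = (-10854 + (143 + 1440 + 1296)) + √101 = (-10854 + 2879) + √101 = -7975 + √101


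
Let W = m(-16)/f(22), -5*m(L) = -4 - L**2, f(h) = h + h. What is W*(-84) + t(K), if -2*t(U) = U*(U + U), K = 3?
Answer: -1191/11 ≈ -108.27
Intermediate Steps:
t(U) = -U**2 (t(U) = -U*(U + U)/2 = -U*2*U/2 = -U**2)
f(h) = 2*h
m(L) = 4/5 + L**2/5 (m(L) = -(-4 - L**2)/5 = 4/5 + L**2/5)
W = 13/11 (W = (4/5 + (1/5)*(-16)**2)/((2*22)) = (4/5 + (1/5)*256)/44 = (4/5 + 256/5)*(1/44) = 52*(1/44) = 13/11 ≈ 1.1818)
W*(-84) + t(K) = (13/11)*(-84) - 1*3**2 = -1092/11 - 1*9 = -1092/11 - 9 = -1191/11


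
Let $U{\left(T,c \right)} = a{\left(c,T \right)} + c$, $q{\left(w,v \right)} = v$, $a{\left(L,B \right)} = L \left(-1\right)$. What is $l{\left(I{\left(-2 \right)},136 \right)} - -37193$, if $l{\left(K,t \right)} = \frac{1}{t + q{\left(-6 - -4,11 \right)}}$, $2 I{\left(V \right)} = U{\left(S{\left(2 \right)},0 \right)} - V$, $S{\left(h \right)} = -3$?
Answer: $\frac{5467372}{147} \approx 37193.0$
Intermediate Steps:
$a{\left(L,B \right)} = - L$
$U{\left(T,c \right)} = 0$ ($U{\left(T,c \right)} = - c + c = 0$)
$I{\left(V \right)} = - \frac{V}{2}$ ($I{\left(V \right)} = \frac{0 - V}{2} = \frac{\left(-1\right) V}{2} = - \frac{V}{2}$)
$l{\left(K,t \right)} = \frac{1}{11 + t}$ ($l{\left(K,t \right)} = \frac{1}{t + 11} = \frac{1}{11 + t}$)
$l{\left(I{\left(-2 \right)},136 \right)} - -37193 = \frac{1}{11 + 136} - -37193 = \frac{1}{147} + 37193 = \frac{5467372}{147}$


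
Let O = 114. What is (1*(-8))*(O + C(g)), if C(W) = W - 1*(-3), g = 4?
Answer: -968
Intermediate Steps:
C(W) = 3 + W (C(W) = W + 3 = 3 + W)
(1*(-8))*(O + C(g)) = (1*(-8))*(114 + (3 + 4)) = -8*(114 + 7) = -8*121 = -968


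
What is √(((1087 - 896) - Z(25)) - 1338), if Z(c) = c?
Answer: 2*I*√293 ≈ 34.234*I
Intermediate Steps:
√(((1087 - 896) - Z(25)) - 1338) = √(((1087 - 896) - 1*25) - 1338) = √((191 - 25) - 1338) = √(166 - 1338) = √(-1172) = 2*I*√293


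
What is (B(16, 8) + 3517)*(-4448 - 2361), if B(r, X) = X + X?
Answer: -24056197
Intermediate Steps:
B(r, X) = 2*X
(B(16, 8) + 3517)*(-4448 - 2361) = (2*8 + 3517)*(-4448 - 2361) = (16 + 3517)*(-6809) = 3533*(-6809) = -24056197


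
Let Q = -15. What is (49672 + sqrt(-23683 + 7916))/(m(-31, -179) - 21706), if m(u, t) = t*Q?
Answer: -49672/19021 - I*sqrt(15767)/19021 ≈ -2.6114 - 0.0066015*I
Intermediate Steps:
m(u, t) = -15*t (m(u, t) = t*(-15) = -15*t)
(49672 + sqrt(-23683 + 7916))/(m(-31, -179) - 21706) = (49672 + sqrt(-23683 + 7916))/(-15*(-179) - 21706) = (49672 + sqrt(-15767))/(2685 - 21706) = (49672 + I*sqrt(15767))/(-19021) = (49672 + I*sqrt(15767))*(-1/19021) = -49672/19021 - I*sqrt(15767)/19021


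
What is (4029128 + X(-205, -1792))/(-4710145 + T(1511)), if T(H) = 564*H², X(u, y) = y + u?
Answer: 4027131/1282970099 ≈ 0.0031389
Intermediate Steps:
X(u, y) = u + y
(4029128 + X(-205, -1792))/(-4710145 + T(1511)) = (4029128 + (-205 - 1792))/(-4710145 + 564*1511²) = (4029128 - 1997)/(-4710145 + 564*2283121) = 4027131/(-4710145 + 1287680244) = 4027131/1282970099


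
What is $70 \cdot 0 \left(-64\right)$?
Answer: $0$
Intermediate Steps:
$70 \cdot 0 \left(-64\right) = 70 \cdot 0 = 0$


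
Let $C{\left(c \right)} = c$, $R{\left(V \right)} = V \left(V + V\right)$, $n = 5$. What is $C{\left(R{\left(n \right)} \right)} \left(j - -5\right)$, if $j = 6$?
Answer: $550$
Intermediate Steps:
$R{\left(V \right)} = 2 V^{2}$ ($R{\left(V \right)} = V 2 V = 2 V^{2}$)
$C{\left(R{\left(n \right)} \right)} \left(j - -5\right) = 2 \cdot 5^{2} \left(6 - -5\right) = 2 \cdot 25 \left(6 + 5\right) = 50 \cdot 11 = 550$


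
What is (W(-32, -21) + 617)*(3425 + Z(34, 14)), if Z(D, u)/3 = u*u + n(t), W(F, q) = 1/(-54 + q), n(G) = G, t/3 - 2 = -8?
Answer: 183198766/75 ≈ 2.4426e+6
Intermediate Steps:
t = -18 (t = 6 + 3*(-8) = 6 - 24 = -18)
Z(D, u) = -54 + 3*u**2 (Z(D, u) = 3*(u*u - 18) = 3*(u**2 - 18) = 3*(-18 + u**2) = -54 + 3*u**2)
(W(-32, -21) + 617)*(3425 + Z(34, 14)) = (1/(-54 - 21) + 617)*(3425 + (-54 + 3*14**2)) = (1/(-75) + 617)*(3425 + (-54 + 3*196)) = (-1/75 + 617)*(3425 + (-54 + 588)) = 46274*(3425 + 534)/75 = (46274/75)*3959 = 183198766/75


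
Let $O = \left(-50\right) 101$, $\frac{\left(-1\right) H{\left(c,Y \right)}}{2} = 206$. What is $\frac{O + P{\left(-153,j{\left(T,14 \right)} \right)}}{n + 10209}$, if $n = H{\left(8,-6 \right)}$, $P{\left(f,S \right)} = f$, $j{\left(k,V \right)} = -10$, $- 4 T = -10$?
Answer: $- \frac{5203}{9797} \approx -0.53108$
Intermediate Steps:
$T = \frac{5}{2}$ ($T = \left(- \frac{1}{4}\right) \left(-10\right) = \frac{5}{2} \approx 2.5$)
$H{\left(c,Y \right)} = -412$ ($H{\left(c,Y \right)} = \left(-2\right) 206 = -412$)
$n = -412$
$O = -5050$
$\frac{O + P{\left(-153,j{\left(T,14 \right)} \right)}}{n + 10209} = \frac{-5050 - 153}{-412 + 10209} = - \frac{5203}{9797}$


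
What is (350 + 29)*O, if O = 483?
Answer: 183057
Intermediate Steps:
(350 + 29)*O = (350 + 29)*483 = 379*483 = 183057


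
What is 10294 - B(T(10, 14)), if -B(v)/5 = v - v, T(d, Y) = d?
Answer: 10294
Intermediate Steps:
B(v) = 0 (B(v) = -5*(v - v) = -5*0 = 0)
10294 - B(T(10, 14)) = 10294 - 1*0 = 10294 + 0 = 10294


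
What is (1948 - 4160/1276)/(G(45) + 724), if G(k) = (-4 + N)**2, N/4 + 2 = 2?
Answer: 155093/59015 ≈ 2.6280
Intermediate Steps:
N = 0 (N = -8 + 4*2 = -8 + 8 = 0)
G(k) = 16 (G(k) = (-4 + 0)**2 = (-4)**2 = 16)
(1948 - 4160/1276)/(G(45) + 724) = (1948 - 4160/1276)/(16 + 724) = (1948 - 4160*1/1276)/740 = (1948 - 1040/319)*(1/740) = (620372/319)*(1/740) = 155093/59015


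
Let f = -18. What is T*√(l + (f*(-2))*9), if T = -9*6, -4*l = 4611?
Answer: -27*I*√3315 ≈ -1554.6*I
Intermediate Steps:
l = -4611/4 (l = -¼*4611 = -4611/4 ≈ -1152.8)
T = -54
T*√(l + (f*(-2))*9) = -54*√(-4611/4 - 18*(-2)*9) = -54*√(-4611/4 + 36*9) = -54*√(-4611/4 + 324) = -27*I*√3315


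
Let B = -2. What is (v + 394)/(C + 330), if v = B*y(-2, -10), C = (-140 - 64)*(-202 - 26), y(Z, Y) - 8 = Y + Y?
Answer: 209/23421 ≈ 0.0089236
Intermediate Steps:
y(Z, Y) = 8 + 2*Y (y(Z, Y) = 8 + (Y + Y) = 8 + 2*Y)
C = 46512 (C = -204*(-228) = 46512)
v = 24 (v = -2*(8 + 2*(-10)) = -2*(8 - 20) = -2*(-12) = 24)
(v + 394)/(C + 330) = (24 + 394)/(46512 + 330) = 418/46842 = 418*(1/46842) = 209/23421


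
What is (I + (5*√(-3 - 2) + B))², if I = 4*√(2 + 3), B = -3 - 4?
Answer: 4 + 200*I + √5*(-56 - 70*I) ≈ -121.22 + 43.475*I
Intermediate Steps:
B = -7
I = 4*√5 ≈ 8.9443
(I + (5*√(-3 - 2) + B))² = (4*√5 + (5*√(-3 - 2) - 7))² = (4*√5 + (5*√(-5) - 7))² = (4*√5 + (5*(I*√5) - 7))² = (4*√5 + (5*I*√5 - 7))² = (4*√5 + (-7 + 5*I*√5))² = (-7 + 4*√5 + 5*I*√5)²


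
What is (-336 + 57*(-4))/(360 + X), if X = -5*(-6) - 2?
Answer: -141/97 ≈ -1.4536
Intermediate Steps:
X = 28 (X = 30 - 2 = 28)
(-336 + 57*(-4))/(360 + X) = (-336 + 57*(-4))/(360 + 28) = (-336 - 228)/388 = -564*1/388 = -141/97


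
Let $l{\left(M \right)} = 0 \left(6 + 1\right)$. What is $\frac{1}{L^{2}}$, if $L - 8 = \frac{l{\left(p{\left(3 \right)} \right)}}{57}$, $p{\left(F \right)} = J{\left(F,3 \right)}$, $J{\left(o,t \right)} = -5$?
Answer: $\frac{1}{64} \approx 0.015625$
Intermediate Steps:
$p{\left(F \right)} = -5$
$l{\left(M \right)} = 0$ ($l{\left(M \right)} = 0 \cdot 7 = 0$)
$L = 8$ ($L = 8 + \frac{0}{57} = 8 + 0 \cdot \frac{1}{57} = 8 + 0 = 8$)
$\frac{1}{L^{2}} = \frac{1}{8^{2}} = \frac{1}{64}$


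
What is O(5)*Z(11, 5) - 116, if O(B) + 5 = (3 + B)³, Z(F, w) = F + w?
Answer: 7996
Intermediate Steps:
O(B) = -5 + (3 + B)³
O(5)*Z(11, 5) - 116 = (-5 + (3 + 5)³)*(11 + 5) - 116 = (-5 + 8³)*16 - 116 = (-5 + 512)*16 - 116 = 507*16 - 116 = 8112 - 116 = 7996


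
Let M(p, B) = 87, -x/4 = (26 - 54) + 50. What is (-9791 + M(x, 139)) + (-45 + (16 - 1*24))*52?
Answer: -12460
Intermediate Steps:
x = -88 (x = -4*((26 - 54) + 50) = -4*(-28 + 50) = -4*22 = -88)
(-9791 + M(x, 139)) + (-45 + (16 - 1*24))*52 = (-9791 + 87) + (-45 + (16 - 1*24))*52 = -9704 + (-45 + (16 - 24))*52 = -9704 + (-45 - 8)*52 = -9704 - 53*52 = -9704 - 2756 = -12460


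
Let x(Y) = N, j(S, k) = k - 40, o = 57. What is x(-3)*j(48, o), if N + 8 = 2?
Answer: -102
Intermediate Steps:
N = -6 (N = -8 + 2 = -6)
j(S, k) = -40 + k
x(Y) = -6
x(-3)*j(48, o) = -6*(-40 + 57) = -6*17 = -102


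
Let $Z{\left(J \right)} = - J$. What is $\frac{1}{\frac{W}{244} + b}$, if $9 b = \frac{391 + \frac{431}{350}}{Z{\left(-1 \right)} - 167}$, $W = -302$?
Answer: $- \frac{31896900}{47853091} \approx -0.66656$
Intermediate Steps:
$b = - \frac{137281}{522900}$ ($b = \frac{\left(391 + \frac{431}{350}\right) \frac{1}{\left(-1\right) \left(-1\right) - 167}}{9} = \frac{\left(391 + 431 \cdot \frac{1}{350}\right) \frac{1}{1 - 167}}{9} = \frac{\left(391 + \frac{431}{350}\right) \frac{1}{-166}}{9} = \frac{\frac{137281}{350} \left(- \frac{1}{166}\right)}{9} = \frac{1}{9} \left(- \frac{137281}{58100}\right) = - \frac{137281}{522900} \approx -0.26254$)
$\frac{1}{\frac{W}{244} + b} = \frac{1}{- \frac{302}{244} - \frac{137281}{522900}} = \frac{1}{\left(-302\right) \frac{1}{244} - \frac{137281}{522900}} = \frac{1}{- \frac{151}{122} - \frac{137281}{522900}} = \frac{1}{- \frac{47853091}{31896900}} = - \frac{31896900}{47853091}$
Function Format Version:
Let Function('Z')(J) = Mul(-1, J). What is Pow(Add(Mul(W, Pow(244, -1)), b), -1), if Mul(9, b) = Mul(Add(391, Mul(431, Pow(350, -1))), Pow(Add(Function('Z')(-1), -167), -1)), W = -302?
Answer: Rational(-31896900, 47853091) ≈ -0.66656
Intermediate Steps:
b = Rational(-137281, 522900) (b = Mul(Rational(1, 9), Mul(Add(391, Mul(431, Pow(350, -1))), Pow(Add(Mul(-1, -1), -167), -1))) = Mul(Rational(1, 9), Mul(Add(391, Mul(431, Rational(1, 350))), Pow(Add(1, -167), -1))) = Mul(Rational(1, 9), Mul(Add(391, Rational(431, 350)), Pow(-166, -1))) = Mul(Rational(1, 9), Mul(Rational(137281, 350), Rational(-1, 166))) = Mul(Rational(1, 9), Rational(-137281, 58100)) = Rational(-137281, 522900) ≈ -0.26254)
Pow(Add(Mul(W, Pow(244, -1)), b), -1) = Pow(Add(Mul(-302, Pow(244, -1)), Rational(-137281, 522900)), -1) = Pow(Add(Mul(-302, Rational(1, 244)), Rational(-137281, 522900)), -1) = Pow(Add(Rational(-151, 122), Rational(-137281, 522900)), -1) = Pow(Rational(-47853091, 31896900), -1) = Rational(-31896900, 47853091)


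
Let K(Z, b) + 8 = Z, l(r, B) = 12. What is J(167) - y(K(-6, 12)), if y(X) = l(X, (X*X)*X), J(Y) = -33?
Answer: -45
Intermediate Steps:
K(Z, b) = -8 + Z
y(X) = 12
J(167) - y(K(-6, 12)) = -33 - 1*12 = -33 - 12 = -45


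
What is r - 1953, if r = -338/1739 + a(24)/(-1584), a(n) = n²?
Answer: -37369611/19129 ≈ -1953.6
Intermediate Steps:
r = -10674/19129 (r = -338/1739 + 24²/(-1584) = -338*1/1739 + 576*(-1/1584) = -338/1739 - 4/11 = -10674/19129 ≈ -0.55800)
r - 1953 = -10674/19129 - 1953 = -37369611/19129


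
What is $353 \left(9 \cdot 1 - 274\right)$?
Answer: $-93545$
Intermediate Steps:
$353 \left(9 \cdot 1 - 274\right) = 353 \left(9 - 274\right) = 353 \left(-265\right) = -93545$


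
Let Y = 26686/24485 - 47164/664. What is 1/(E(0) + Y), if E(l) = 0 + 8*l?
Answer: -48970/3424973 ≈ -0.014298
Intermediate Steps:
E(l) = 8*l
Y = -3424973/48970 (Y = 26686*(1/24485) - 47164*1/664 = 26686/24485 - 11791/166 = -3424973/48970 ≈ -69.940)
1/(E(0) + Y) = 1/(8*0 - 3424973/48970) = 1/(0 - 3424973/48970) = 1/(-3424973/48970) = -48970/3424973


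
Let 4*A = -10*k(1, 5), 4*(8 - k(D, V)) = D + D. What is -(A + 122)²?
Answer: -170569/16 ≈ -10661.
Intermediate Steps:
k(D, V) = 8 - D/2 (k(D, V) = 8 - (D + D)/4 = 8 - D/2)
A = -75/4 (A = (-10*(8 - ½*1))/4 = (-10*(8 - ½))/4 = (-10*15/2)/4 = (¼)*(-75) = -75/4 ≈ -18.750)
-(A + 122)² = -(-75/4 + 122)² = -(413/4)² = -1*170569/16 = -170569/16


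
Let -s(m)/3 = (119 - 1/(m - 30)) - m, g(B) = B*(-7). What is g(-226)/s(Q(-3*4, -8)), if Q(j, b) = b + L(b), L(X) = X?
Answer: -72772/18633 ≈ -3.9055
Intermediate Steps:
g(B) = -7*B
Q(j, b) = 2*b (Q(j, b) = b + b = 2*b)
s(m) = -357 + 3*m + 3/(-30 + m) (s(m) = -3*((119 - 1/(m - 30)) - m) = -3*((119 - 1/(-30 + m)) - m) = -3*(119 - m - 1/(-30 + m)) = -357 + 3*m + 3/(-30 + m))
g(-226)/s(Q(-3*4, -8)) = (-7*(-226))/((3*(3571 + (2*(-8))**2 - 298*(-8))/(-30 + 2*(-8)))) = 1582/((3*(3571 + (-16)**2 - 149*(-16))/(-30 - 16))) = 1582/((3*(3571 + 256 + 2384)/(-46))) = 1582/((3*(-1/46)*6211)) = 1582/(-18633/46) = 1582*(-46/18633) = -72772/18633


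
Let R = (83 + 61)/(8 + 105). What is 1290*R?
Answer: 185760/113 ≈ 1643.9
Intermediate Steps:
R = 144/113 ≈ 1.2743
1290*R = 1290*(144/113) = 185760/113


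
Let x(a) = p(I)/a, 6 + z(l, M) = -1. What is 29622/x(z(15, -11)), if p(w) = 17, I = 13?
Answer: -207354/17 ≈ -12197.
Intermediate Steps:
z(l, M) = -7 (z(l, M) = -6 - 1 = -7)
x(a) = 17/a
29622/x(z(15, -11)) = 29622/((17/(-7))) = 29622/((17*(-1/7))) = 29622/(-17/7) = 29622*(-7/17) = -207354/17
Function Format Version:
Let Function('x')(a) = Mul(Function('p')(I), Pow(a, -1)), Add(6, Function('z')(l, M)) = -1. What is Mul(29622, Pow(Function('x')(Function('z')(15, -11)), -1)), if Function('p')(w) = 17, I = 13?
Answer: Rational(-207354, 17) ≈ -12197.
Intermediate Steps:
Function('z')(l, M) = -7 (Function('z')(l, M) = Add(-6, -1) = -7)
Function('x')(a) = Mul(17, Pow(a, -1))
Mul(29622, Pow(Function('x')(Function('z')(15, -11)), -1)) = Mul(29622, Pow(Mul(17, Pow(-7, -1)), -1)) = Mul(29622, Pow(Mul(17, Rational(-1, 7)), -1)) = Mul(29622, Pow(Rational(-17, 7), -1)) = Mul(29622, Rational(-7, 17)) = Rational(-207354, 17)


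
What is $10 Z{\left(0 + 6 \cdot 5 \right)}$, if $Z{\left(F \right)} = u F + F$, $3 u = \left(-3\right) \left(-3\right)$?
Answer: $1200$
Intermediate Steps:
$u = 3$ ($u = \frac{\left(-3\right) \left(-3\right)}{3} = \frac{1}{3} \cdot 9 = 3$)
$Z{\left(F \right)} = 4 F$ ($Z{\left(F \right)} = 3 F + F = 4 F$)
$10 Z{\left(0 + 6 \cdot 5 \right)} = 10 \cdot 4 \left(0 + 6 \cdot 5\right) = 10 \cdot 4 \left(0 + 30\right) = 10 \cdot 4 \cdot 30 = 10 \cdot 120 = 1200$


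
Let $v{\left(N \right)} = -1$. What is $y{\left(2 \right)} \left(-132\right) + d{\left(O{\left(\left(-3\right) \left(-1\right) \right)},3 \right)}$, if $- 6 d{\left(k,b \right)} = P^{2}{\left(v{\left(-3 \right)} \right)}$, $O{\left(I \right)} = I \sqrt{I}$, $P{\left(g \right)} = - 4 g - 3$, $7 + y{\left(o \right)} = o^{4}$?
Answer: $- \frac{7129}{6} \approx -1188.2$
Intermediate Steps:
$y{\left(o \right)} = -7 + o^{4}$
$P{\left(g \right)} = -3 - 4 g$
$O{\left(I \right)} = I^{\frac{3}{2}}$
$d{\left(k,b \right)} = - \frac{1}{6}$ ($d{\left(k,b \right)} = - \frac{\left(-3 - -4\right)^{2}}{6} = - \frac{\left(-3 + 4\right)^{2}}{6} = - \frac{1^{2}}{6} = \left(- \frac{1}{6}\right) 1 = - \frac{1}{6}$)
$y{\left(2 \right)} \left(-132\right) + d{\left(O{\left(\left(-3\right) \left(-1\right) \right)},3 \right)} = \left(-7 + 2^{4}\right) \left(-132\right) - \frac{1}{6} = \left(-7 + 16\right) \left(-132\right) - \frac{1}{6} = 9 \left(-132\right) - \frac{1}{6} = -1188 - \frac{1}{6} = - \frac{7129}{6}$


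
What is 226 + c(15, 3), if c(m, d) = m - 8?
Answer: 233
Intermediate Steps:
c(m, d) = -8 + m
226 + c(15, 3) = 226 + (-8 + 15) = 226 + 7 = 233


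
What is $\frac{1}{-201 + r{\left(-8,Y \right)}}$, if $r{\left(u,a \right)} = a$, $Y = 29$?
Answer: $- \frac{1}{172} \approx -0.005814$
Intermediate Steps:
$\frac{1}{-201 + r{\left(-8,Y \right)}} = \frac{1}{-201 + 29} = \frac{1}{-172} = - \frac{1}{172}$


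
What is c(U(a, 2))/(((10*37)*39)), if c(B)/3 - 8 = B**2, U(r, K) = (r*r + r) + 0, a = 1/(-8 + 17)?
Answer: 26294/15779205 ≈ 0.0016664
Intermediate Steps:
a = 1/9 ≈ 0.11111
U(r, K) = r + r**2 (U(r, K) = (r**2 + r) + 0 = (r + r**2) + 0 = r + r**2)
c(B) = 24 + 3*B**2
c(U(a, 2))/(((10*37)*39)) = (24 + 3*((1 + 1/9)/9)**2)/(((10*37)*39)) = (24 + 3*((1/9)*(10/9))**2)/((370*39)) = (24 + 3*(10/81)**2)/14430 = (24 + 3*(100/6561))*(1/14430) = (24 + 100/2187)*(1/14430) = (52588/2187)*(1/14430) = 26294/15779205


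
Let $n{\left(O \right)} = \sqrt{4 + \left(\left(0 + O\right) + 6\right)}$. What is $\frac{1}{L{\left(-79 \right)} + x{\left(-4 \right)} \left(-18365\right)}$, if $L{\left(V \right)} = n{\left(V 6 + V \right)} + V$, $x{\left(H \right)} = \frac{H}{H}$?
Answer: $- \frac{6148}{113393893} - \frac{i \sqrt{543}}{340181679} \approx -5.4218 \cdot 10^{-5} - 6.85 \cdot 10^{-8} i$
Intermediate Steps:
$n{\left(O \right)} = \sqrt{10 + O}$ ($n{\left(O \right)} = \sqrt{4 + \left(O + 6\right)} = \sqrt{4 + \left(6 + O\right)} = \sqrt{10 + O}$)
$x{\left(H \right)} = 1$
$L{\left(V \right)} = V + \sqrt{10 + 7 V}$ ($L{\left(V \right)} = \sqrt{10 + \left(V 6 + V\right)} + V = \sqrt{10 + \left(6 V + V\right)} + V = \sqrt{10 + 7 V} + V = V + \sqrt{10 + 7 V}$)
$\frac{1}{L{\left(-79 \right)} + x{\left(-4 \right)} \left(-18365\right)} = \frac{1}{\left(-79 + \sqrt{10 + 7 \left(-79\right)}\right) + 1 \left(-18365\right)} = \frac{1}{\left(-79 + \sqrt{10 - 553}\right) - 18365} = \frac{1}{\left(-79 + \sqrt{-543}\right) - 18365} = \frac{1}{\left(-79 + i \sqrt{543}\right) - 18365} = \frac{1}{-18444 + i \sqrt{543}}$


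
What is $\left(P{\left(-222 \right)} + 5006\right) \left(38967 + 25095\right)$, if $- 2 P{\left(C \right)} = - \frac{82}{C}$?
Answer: $\frac{11865254007}{37} \approx 3.2068 \cdot 10^{8}$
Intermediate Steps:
$P{\left(C \right)} = \frac{41}{C}$ ($P{\left(C \right)} = - \frac{\left(-82\right) \frac{1}{C}}{2} = \frac{41}{C}$)
$\left(P{\left(-222 \right)} + 5006\right) \left(38967 + 25095\right) = \left(\frac{41}{-222} + 5006\right) \left(38967 + 25095\right) = \left(41 \left(- \frac{1}{222}\right) + 5006\right) 64062 = \left(- \frac{41}{222} + 5006\right) 64062 = \frac{1111291}{222} \cdot 64062 = \frac{11865254007}{37}$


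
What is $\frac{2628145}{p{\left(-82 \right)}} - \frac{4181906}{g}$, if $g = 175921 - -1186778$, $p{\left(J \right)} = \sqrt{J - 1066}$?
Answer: $- \frac{4181906}{1362699} - \frac{2628145 i \sqrt{287}}{574} \approx -3.0688 - 77567.0 i$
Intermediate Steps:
$p{\left(J \right)} = \sqrt{-1066 + J}$
$g = 1362699$ ($g = 175921 + 1186778 = 1362699$)
$\frac{2628145}{p{\left(-82 \right)}} - \frac{4181906}{g} = \frac{2628145}{\sqrt{-1066 - 82}} - \frac{4181906}{1362699} = \frac{2628145}{\sqrt{-1148}} - \frac{4181906}{1362699} = \frac{2628145}{2 i \sqrt{287}} - \frac{4181906}{1362699} = 2628145 \left(- \frac{i \sqrt{287}}{574}\right) - \frac{4181906}{1362699} = - \frac{2628145 i \sqrt{287}}{574} - \frac{4181906}{1362699} = - \frac{4181906}{1362699} - \frac{2628145 i \sqrt{287}}{574}$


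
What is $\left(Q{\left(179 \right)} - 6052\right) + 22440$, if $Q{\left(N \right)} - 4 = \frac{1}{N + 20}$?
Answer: $\frac{3262009}{199} \approx 16392.0$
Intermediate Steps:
$Q{\left(N \right)} = 4 + \frac{1}{20 + N}$ ($Q{\left(N \right)} = 4 + \frac{1}{N + 20} = 4 + \frac{1}{20 + N}$)
$\left(Q{\left(179 \right)} - 6052\right) + 22440 = \left(\frac{81 + 4 \cdot 179}{20 + 179} - 6052\right) + 22440 = \left(\frac{81 + 716}{199} - 6052\right) + 22440 = \left(\frac{1}{199} \cdot 797 - 6052\right) + 22440 = \left(\frac{797}{199} - 6052\right) + 22440 = - \frac{1203551}{199} + 22440 = \frac{3262009}{199}$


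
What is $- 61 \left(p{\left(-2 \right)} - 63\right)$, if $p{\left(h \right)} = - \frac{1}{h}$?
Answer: $\frac{7625}{2} \approx 3812.5$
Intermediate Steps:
$- 61 \left(p{\left(-2 \right)} - 63\right) = - 61 \left(- \frac{1}{-2} - 63\right) = - 61 \left(\left(-1\right) \left(- \frac{1}{2}\right) - 63\right) = - 61 \left(\frac{1}{2} - 63\right) = \left(-61\right) \left(- \frac{125}{2}\right) = \frac{7625}{2}$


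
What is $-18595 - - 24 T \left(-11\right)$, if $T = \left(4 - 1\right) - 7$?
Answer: $-17539$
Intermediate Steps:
$T = -4$ ($T = 3 - 7 = -4$)
$-18595 - - 24 T \left(-11\right) = -18595 - \left(-24\right) \left(-4\right) \left(-11\right) = -18595 - 96 \left(-11\right) = -18595 - -1056 = -18595 + 1056 = -17539$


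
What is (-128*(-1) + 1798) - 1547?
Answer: 379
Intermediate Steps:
(-128*(-1) + 1798) - 1547 = (128 + 1798) - 1547 = 1926 - 1547 = 379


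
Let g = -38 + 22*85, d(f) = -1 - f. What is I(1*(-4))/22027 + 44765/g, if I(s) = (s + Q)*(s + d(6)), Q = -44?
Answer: 987005951/40353464 ≈ 24.459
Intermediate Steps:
I(s) = (-44 + s)*(-7 + s) (I(s) = (s - 44)*(s + (-1 - 1*6)) = (-44 + s)*(s + (-1 - 6)) = (-44 + s)*(s - 7) = (-44 + s)*(-7 + s))
g = 1832 (g = -38 + 1870 = 1832)
I(1*(-4))/22027 + 44765/g = (308 + (1*(-4))**2 - 51*(-4))/22027 + 44765/1832 = (308 + (-4)**2 - 51*(-4))*(1/22027) + 44765*(1/1832) = (308 + 16 + 204)*(1/22027) + 44765/1832 = 528*(1/22027) + 44765/1832 = 528/22027 + 44765/1832 = 987005951/40353464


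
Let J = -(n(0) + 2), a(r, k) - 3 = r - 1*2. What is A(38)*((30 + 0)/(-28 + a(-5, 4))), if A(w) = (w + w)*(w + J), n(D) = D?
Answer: -2565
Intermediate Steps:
a(r, k) = 1 + r (a(r, k) = 3 + (r - 1*2) = 3 + (r - 2) = 3 + (-2 + r) = 1 + r)
J = -2 (J = -(0 + 2) = -1*2 = -2)
A(w) = 2*w*(-2 + w) (A(w) = (w + w)*(w - 2) = (2*w)*(-2 + w) = 2*w*(-2 + w))
A(38)*((30 + 0)/(-28 + a(-5, 4))) = (2*38*(-2 + 38))*((30 + 0)/(-28 + (1 - 5))) = (2*38*36)*(30/(-28 - 4)) = 2736*(30/(-32)) = 2736*(30*(-1/32)) = 2736*(-15/16) = -2565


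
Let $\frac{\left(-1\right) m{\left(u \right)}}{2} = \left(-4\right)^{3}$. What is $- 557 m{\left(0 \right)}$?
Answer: $-71296$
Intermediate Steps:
$m{\left(u \right)} = 128$ ($m{\left(u \right)} = - 2 \left(-4\right)^{3} = \left(-2\right) \left(-64\right) = 128$)
$- 557 m{\left(0 \right)} = \left(-557\right) 128 = -71296$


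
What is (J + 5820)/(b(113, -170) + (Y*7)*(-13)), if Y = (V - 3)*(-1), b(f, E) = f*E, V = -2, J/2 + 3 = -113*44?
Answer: 826/3933 ≈ 0.21002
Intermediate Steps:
J = -9950 (J = -6 + 2*(-113*44) = -6 + 2*(-4972) = -6 - 9944 = -9950)
b(f, E) = E*f
Y = 5 (Y = (-2 - 3)*(-1) = -5*(-1) = 5)
(J + 5820)/(b(113, -170) + (Y*7)*(-13)) = (-9950 + 5820)/(-170*113 + (5*7)*(-13)) = -4130/(-19210 + 35*(-13)) = -4130/(-19210 - 455) = -4130/(-19665) = -4130*(-1/19665) = 826/3933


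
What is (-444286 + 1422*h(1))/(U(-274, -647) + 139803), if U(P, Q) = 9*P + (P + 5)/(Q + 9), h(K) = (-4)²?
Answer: -268938692/87621275 ≈ -3.0693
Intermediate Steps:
h(K) = 16
U(P, Q) = 9*P + (5 + P)/(9 + Q)
(-444286 + 1422*h(1))/(U(-274, -647) + 139803) = (-444286 + 1422*16)/((5 + 82*(-274) + 9*(-274)*(-647))/(9 - 647) + 139803) = (-444286 + 22752)/((5 - 22468 + 1595502)/(-638) + 139803) = -421534/(-1/638*1573039 + 139803) = -421534/(-1573039/638 + 139803) = -421534/87621275/638 = -421534*638/87621275 = -268938692/87621275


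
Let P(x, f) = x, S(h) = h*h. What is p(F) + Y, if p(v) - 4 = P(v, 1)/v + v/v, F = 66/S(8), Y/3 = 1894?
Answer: 5688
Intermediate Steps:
Y = 5682 (Y = 3*1894 = 5682)
S(h) = h²
F = 33/32 (F = 66/(8²) = 66/64 = 66*(1/64) = 33/32 ≈ 1.0313)
p(v) = 6 (p(v) = 4 + (v/v + v/v) = 4 + (1 + 1) = 4 + 2 = 6)
p(F) + Y = 6 + 5682 = 5688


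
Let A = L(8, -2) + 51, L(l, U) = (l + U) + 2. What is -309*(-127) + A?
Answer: 39302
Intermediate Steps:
L(l, U) = 2 + U + l (L(l, U) = (U + l) + 2 = 2 + U + l)
A = 59 (A = (2 - 2 + 8) + 51 = 8 + 51 = 59)
-309*(-127) + A = -309*(-127) + 59 = 39243 + 59 = 39302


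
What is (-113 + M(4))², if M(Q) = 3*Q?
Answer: 10201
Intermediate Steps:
(-113 + M(4))² = (-113 + 3*4)² = (-113 + 12)² = (-101)² = 10201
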